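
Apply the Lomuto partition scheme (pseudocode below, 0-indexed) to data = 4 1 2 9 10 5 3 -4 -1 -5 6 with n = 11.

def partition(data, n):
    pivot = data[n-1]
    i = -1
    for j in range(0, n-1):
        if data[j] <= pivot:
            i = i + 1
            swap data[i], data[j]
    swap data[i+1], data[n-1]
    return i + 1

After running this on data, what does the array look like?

pivot = data[10] = 6; i = -1
j=0: data[0]=4 ≤ 6 → i=0, swap data[0],data[0] (no change) → 4 1 2 9 10 5 3 -4 -1 -5 6
j=1: data[1]=1 ≤ 6 → i=1, swap data[1],data[1] (no change) → 4 1 2 9 10 5 3 -4 -1 -5 6
j=2: data[2]=2 ≤ 6 → i=2, swap data[2],data[2] (no change) → 4 1 2 9 10 5 3 -4 -1 -5 6
j=3: data[3]=9 > 6 → no swap
j=4: data[4]=10 > 6 → no swap
j=5: data[5]=5 ≤ 6 → i=3, swap data[3],data[5] → 4 1 2 5 10 9 3 -4 -1 -5 6
j=6: data[6]=3 ≤ 6 → i=4, swap data[4],data[6] → 4 1 2 5 3 9 10 -4 -1 -5 6
j=7: data[7]=-4 ≤ 6 → i=5, swap data[5],data[7] → 4 1 2 5 3 -4 10 9 -1 -5 6
j=8: data[8]=-1 ≤ 6 → i=6, swap data[6],data[8] → 4 1 2 5 3 -4 -1 9 10 -5 6
j=9: data[9]=-5 ≤ 6 → i=7, swap data[7],data[9] → 4 1 2 5 3 -4 -1 -5 10 9 6
final swap data[8],data[10] → 4 1 2 5 3 -4 -1 -5 6 9 10; return 8

4 1 2 5 3 -4 -1 -5 6 9 10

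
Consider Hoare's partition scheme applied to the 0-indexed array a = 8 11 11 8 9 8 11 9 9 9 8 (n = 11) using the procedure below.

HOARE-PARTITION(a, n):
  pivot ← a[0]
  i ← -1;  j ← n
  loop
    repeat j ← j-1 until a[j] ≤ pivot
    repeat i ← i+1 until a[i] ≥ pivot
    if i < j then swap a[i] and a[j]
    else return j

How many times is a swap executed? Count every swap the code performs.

3

pivot = a[0] = 8; i = -1, j = 11
j→10 (a[10]=8≤8), i→0 (a[0]=8≥8); i<j, swap → 8 11 11 8 9 8 11 9 9 9 8
j→5 (a[5]=8≤8), i→1 (a[1]=11≥8); i<j, swap → 8 8 11 8 9 11 11 9 9 9 8
j→3 (a[3]=8≤8), i→2 (a[2]=11≥8); i<j, swap → 8 8 8 11 9 11 11 9 9 9 8
j→2, i→3; i≥j, return j=2. a = 8 8 8 11 9 11 11 9 9 9 8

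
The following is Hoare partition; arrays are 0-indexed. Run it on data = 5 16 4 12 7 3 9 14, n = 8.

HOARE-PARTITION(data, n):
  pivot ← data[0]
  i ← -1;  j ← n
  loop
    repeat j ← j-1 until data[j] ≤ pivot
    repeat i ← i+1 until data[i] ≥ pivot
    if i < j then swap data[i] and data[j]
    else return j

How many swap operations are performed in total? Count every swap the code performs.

pivot = data[0] = 5; i = -1, j = 8
j→5 (data[5]=3≤5), i→0 (data[0]=5≥5); i<j, swap → 3 16 4 12 7 5 9 14
j→2 (data[2]=4≤5), i→1 (data[1]=16≥5); i<j, swap → 3 4 16 12 7 5 9 14
j→1, i→2; i≥j, return j=1. data = 3 4 16 12 7 5 9 14

2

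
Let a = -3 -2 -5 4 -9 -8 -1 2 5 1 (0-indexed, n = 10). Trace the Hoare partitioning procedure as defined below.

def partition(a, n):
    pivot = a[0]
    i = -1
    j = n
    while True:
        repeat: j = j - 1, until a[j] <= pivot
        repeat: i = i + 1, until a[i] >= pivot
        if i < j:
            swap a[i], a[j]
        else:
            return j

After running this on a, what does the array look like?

pivot=-3
j stops at 5 (-8), i stops at 0 (-3); swap ⇒ -8 -2 -5 4 -9 -3 -1 2 5 1
j stops at 4 (-9), i stops at 1 (-2); swap ⇒ -8 -9 -5 4 -2 -3 -1 2 5 1
j stops at 2, i stops at 3; i≥j ⇒ return 2. a=-8 -9 -5 4 -2 -3 -1 2 5 1

-8 -9 -5 4 -2 -3 -1 2 5 1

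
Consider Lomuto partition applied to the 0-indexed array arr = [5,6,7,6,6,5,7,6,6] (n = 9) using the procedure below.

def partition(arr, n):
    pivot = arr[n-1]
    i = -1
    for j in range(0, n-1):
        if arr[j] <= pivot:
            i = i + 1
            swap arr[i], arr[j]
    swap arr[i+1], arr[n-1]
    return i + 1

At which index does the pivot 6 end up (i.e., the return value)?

6

pivot=6, i=-1
j=0: 5≤6, i=0, swap(0,0) ⇒ [5,6,7,6,6,5,7,6,6]
j=1: 6≤6, i=1, swap(1,1) ⇒ [5,6,7,6,6,5,7,6,6]
j=2: 7>6, skip
j=3: 6≤6, i=2, swap(2,3) ⇒ [5,6,6,7,6,5,7,6,6]
j=4: 6≤6, i=3, swap(3,4) ⇒ [5,6,6,6,7,5,7,6,6]
j=5: 5≤6, i=4, swap(4,5) ⇒ [5,6,6,6,5,7,7,6,6]
j=6: 7>6, skip
j=7: 6≤6, i=5, swap(5,7) ⇒ [5,6,6,6,5,6,7,7,6]
swap(6,8) ⇒ [5,6,6,6,5,6,6,7,7]; return 6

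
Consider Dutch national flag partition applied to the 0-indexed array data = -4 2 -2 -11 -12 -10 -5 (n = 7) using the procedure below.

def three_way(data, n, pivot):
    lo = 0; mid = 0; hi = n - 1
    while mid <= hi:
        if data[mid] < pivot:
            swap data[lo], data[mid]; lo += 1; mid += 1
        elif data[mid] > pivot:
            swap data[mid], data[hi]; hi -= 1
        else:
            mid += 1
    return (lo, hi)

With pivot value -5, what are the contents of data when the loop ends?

-10 -12 -11 -5 -2 2 -4

pivot = -5; lo=0, mid=0, hi=6
data[mid]=-4>-5: swap data[0],data[6]; hi=5 → -5 2 -2 -11 -12 -10 -4
data[mid]=-5=-5: mid=1
data[mid]=2>-5: swap data[1],data[5]; hi=4 → -5 -10 -2 -11 -12 2 -4
data[mid]=-10<-5: swap data[0],data[1]; lo=1,mid=2 → -10 -5 -2 -11 -12 2 -4
data[mid]=-2>-5: swap data[2],data[4]; hi=3 → -10 -5 -12 -11 -2 2 -4
data[mid]=-12<-5: swap data[1],data[2]; lo=2,mid=3 → -10 -12 -5 -11 -2 2 -4
data[mid]=-11<-5: swap data[2],data[3]; lo=3,mid=4 → -10 -12 -11 -5 -2 2 -4
end: lo=3, hi=3; data = -10 -12 -11 -5 -2 2 -4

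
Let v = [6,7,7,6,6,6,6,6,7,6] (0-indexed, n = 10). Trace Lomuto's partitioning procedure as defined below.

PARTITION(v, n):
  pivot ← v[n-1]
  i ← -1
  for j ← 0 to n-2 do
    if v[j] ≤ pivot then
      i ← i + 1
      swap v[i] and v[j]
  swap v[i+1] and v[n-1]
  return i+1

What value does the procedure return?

6

pivot = v[9] = 6; i = -1
j=0: v[0]=6 ≤ 6 → i=0, swap v[0],v[0] (no change) → [6,7,7,6,6,6,6,6,7,6]
j=1: v[1]=7 > 6 → no swap
j=2: v[2]=7 > 6 → no swap
j=3: v[3]=6 ≤ 6 → i=1, swap v[1],v[3] → [6,6,7,7,6,6,6,6,7,6]
j=4: v[4]=6 ≤ 6 → i=2, swap v[2],v[4] → [6,6,6,7,7,6,6,6,7,6]
j=5: v[5]=6 ≤ 6 → i=3, swap v[3],v[5] → [6,6,6,6,7,7,6,6,7,6]
j=6: v[6]=6 ≤ 6 → i=4, swap v[4],v[6] → [6,6,6,6,6,7,7,6,7,6]
j=7: v[7]=6 ≤ 6 → i=5, swap v[5],v[7] → [6,6,6,6,6,6,7,7,7,6]
j=8: v[8]=7 > 6 → no swap
final swap v[6],v[9] → [6,6,6,6,6,6,6,7,7,7]; return 6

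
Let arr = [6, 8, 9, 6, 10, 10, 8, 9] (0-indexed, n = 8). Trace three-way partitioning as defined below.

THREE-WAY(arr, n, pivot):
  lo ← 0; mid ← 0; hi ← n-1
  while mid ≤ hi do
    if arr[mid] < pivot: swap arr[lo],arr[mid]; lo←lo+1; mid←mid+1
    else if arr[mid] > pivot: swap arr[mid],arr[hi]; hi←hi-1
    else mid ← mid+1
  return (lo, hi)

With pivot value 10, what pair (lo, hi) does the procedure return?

pivot = 10; lo=0, mid=0, hi=7
arr[mid]=6<10: swap arr[0],arr[0]; lo=1,mid=1 → [6, 8, 9, 6, 10, 10, 8, 9]
arr[mid]=8<10: swap arr[1],arr[1]; lo=2,mid=2 → [6, 8, 9, 6, 10, 10, 8, 9]
arr[mid]=9<10: swap arr[2],arr[2]; lo=3,mid=3 → [6, 8, 9, 6, 10, 10, 8, 9]
arr[mid]=6<10: swap arr[3],arr[3]; lo=4,mid=4 → [6, 8, 9, 6, 10, 10, 8, 9]
arr[mid]=10=10: mid=5
arr[mid]=10=10: mid=6
arr[mid]=8<10: swap arr[4],arr[6]; lo=5,mid=7 → [6, 8, 9, 6, 8, 10, 10, 9]
arr[mid]=9<10: swap arr[5],arr[7]; lo=6,mid=8 → [6, 8, 9, 6, 8, 9, 10, 10]
end: lo=6, hi=7; arr = [6, 8, 9, 6, 8, 9, 10, 10]

(6, 7)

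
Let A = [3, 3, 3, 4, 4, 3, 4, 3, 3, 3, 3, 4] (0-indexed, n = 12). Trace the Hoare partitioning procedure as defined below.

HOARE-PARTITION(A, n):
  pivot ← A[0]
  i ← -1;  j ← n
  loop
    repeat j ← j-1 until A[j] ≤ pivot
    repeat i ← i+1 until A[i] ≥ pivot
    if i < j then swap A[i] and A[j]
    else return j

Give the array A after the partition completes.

pivot = A[0] = 3; i = -1, j = 12
j→10 (A[10]=3≤3), i→0 (A[0]=3≥3); i<j, swap → [3, 3, 3, 4, 4, 3, 4, 3, 3, 3, 3, 4]
j→9 (A[9]=3≤3), i→1 (A[1]=3≥3); i<j, swap → [3, 3, 3, 4, 4, 3, 4, 3, 3, 3, 3, 4]
j→8 (A[8]=3≤3), i→2 (A[2]=3≥3); i<j, swap → [3, 3, 3, 4, 4, 3, 4, 3, 3, 3, 3, 4]
j→7 (A[7]=3≤3), i→3 (A[3]=4≥3); i<j, swap → [3, 3, 3, 3, 4, 3, 4, 4, 3, 3, 3, 4]
j→5 (A[5]=3≤3), i→4 (A[4]=4≥3); i<j, swap → [3, 3, 3, 3, 3, 4, 4, 4, 3, 3, 3, 4]
j→4, i→5; i≥j, return j=4. A = [3, 3, 3, 3, 3, 4, 4, 4, 3, 3, 3, 4]

[3, 3, 3, 3, 3, 4, 4, 4, 3, 3, 3, 4]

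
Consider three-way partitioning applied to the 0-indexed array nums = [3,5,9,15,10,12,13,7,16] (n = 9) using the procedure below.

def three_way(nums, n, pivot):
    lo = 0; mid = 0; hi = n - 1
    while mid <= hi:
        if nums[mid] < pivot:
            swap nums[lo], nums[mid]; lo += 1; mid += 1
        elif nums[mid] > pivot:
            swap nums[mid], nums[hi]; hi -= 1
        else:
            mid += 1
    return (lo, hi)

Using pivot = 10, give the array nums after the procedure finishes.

lo=0 mid=0 hi=8
3<10: swap(0,0), lo=1 mid=1 ⇒ [3,5,9,15,10,12,13,7,16]
5<10: swap(1,1), lo=2 mid=2 ⇒ [3,5,9,15,10,12,13,7,16]
9<10: swap(2,2), lo=3 mid=3 ⇒ [3,5,9,15,10,12,13,7,16]
15>10: swap(3,8), hi=7 ⇒ [3,5,9,16,10,12,13,7,15]
16>10: swap(3,7), hi=6 ⇒ [3,5,9,7,10,12,13,16,15]
7<10: swap(3,3), lo=4 mid=4 ⇒ [3,5,9,7,10,12,13,16,15]
10=10: mid=5
12>10: swap(5,6), hi=5 ⇒ [3,5,9,7,10,13,12,16,15]
13>10: swap(5,5), hi=4 ⇒ [3,5,9,7,10,13,12,16,15]
done. lo=4 hi=4; nums=[3,5,9,7,10,13,12,16,15]

[3,5,9,7,10,13,12,16,15]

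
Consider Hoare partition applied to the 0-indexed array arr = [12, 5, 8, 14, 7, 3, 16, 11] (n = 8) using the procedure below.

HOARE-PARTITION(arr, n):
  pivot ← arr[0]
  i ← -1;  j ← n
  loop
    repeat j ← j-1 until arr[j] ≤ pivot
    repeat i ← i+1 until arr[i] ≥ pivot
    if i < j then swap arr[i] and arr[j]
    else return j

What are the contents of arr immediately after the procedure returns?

pivot=12
j stops at 7 (11), i stops at 0 (12); swap ⇒ [11, 5, 8, 14, 7, 3, 16, 12]
j stops at 5 (3), i stops at 3 (14); swap ⇒ [11, 5, 8, 3, 7, 14, 16, 12]
j stops at 4, i stops at 5; i≥j ⇒ return 4. arr=[11, 5, 8, 3, 7, 14, 16, 12]

[11, 5, 8, 3, 7, 14, 16, 12]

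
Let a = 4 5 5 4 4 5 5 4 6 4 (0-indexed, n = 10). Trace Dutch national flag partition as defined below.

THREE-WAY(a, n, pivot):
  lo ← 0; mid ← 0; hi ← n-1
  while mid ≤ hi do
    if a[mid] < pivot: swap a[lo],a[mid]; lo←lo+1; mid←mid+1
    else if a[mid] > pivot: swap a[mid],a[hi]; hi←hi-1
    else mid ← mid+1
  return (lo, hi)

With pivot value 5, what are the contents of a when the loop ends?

4 4 4 4 4 5 5 5 5 6

lo=0 mid=0 hi=9
4<5: swap(0,0), lo=1 mid=1 ⇒ 4 5 5 4 4 5 5 4 6 4
5=5: mid=2
5=5: mid=3
4<5: swap(1,3), lo=2 mid=4 ⇒ 4 4 5 5 4 5 5 4 6 4
4<5: swap(2,4), lo=3 mid=5 ⇒ 4 4 4 5 5 5 5 4 6 4
5=5: mid=6
5=5: mid=7
4<5: swap(3,7), lo=4 mid=8 ⇒ 4 4 4 4 5 5 5 5 6 4
6>5: swap(8,9), hi=8 ⇒ 4 4 4 4 5 5 5 5 4 6
4<5: swap(4,8), lo=5 mid=9 ⇒ 4 4 4 4 4 5 5 5 5 6
done. lo=5 hi=8; a=4 4 4 4 4 5 5 5 5 6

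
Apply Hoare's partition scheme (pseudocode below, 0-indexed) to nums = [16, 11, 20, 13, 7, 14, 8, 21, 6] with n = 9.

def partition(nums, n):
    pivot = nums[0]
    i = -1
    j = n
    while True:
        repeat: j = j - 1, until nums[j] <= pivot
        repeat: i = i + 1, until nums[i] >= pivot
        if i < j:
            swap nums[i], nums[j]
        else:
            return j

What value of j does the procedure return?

pivot = nums[0] = 16; i = -1, j = 9
j→8 (nums[8]=6≤16), i→0 (nums[0]=16≥16); i<j, swap → [6, 11, 20, 13, 7, 14, 8, 21, 16]
j→6 (nums[6]=8≤16), i→2 (nums[2]=20≥16); i<j, swap → [6, 11, 8, 13, 7, 14, 20, 21, 16]
j→5, i→6; i≥j, return j=5. nums = [6, 11, 8, 13, 7, 14, 20, 21, 16]

5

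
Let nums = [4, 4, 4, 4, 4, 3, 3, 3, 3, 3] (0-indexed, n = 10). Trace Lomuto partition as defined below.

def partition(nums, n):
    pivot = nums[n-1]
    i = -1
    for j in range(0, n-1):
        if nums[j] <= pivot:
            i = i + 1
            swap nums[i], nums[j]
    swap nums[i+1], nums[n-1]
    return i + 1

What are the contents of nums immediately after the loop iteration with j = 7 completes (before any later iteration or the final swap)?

pivot = nums[9] = 3; i = -1
j=0: nums[0]=4 > 3 → no swap
j=1: nums[1]=4 > 3 → no swap
j=2: nums[2]=4 > 3 → no swap
j=3: nums[3]=4 > 3 → no swap
j=4: nums[4]=4 > 3 → no swap
j=5: nums[5]=3 ≤ 3 → i=0, swap nums[0],nums[5] → [3, 4, 4, 4, 4, 4, 3, 3, 3, 3]
j=6: nums[6]=3 ≤ 3 → i=1, swap nums[1],nums[6] → [3, 3, 4, 4, 4, 4, 4, 3, 3, 3]
j=7: nums[7]=3 ≤ 3 → i=2, swap nums[2],nums[7] → [3, 3, 3, 4, 4, 4, 4, 4, 3, 3]
(after j=7) nums = [3, 3, 3, 4, 4, 4, 4, 4, 3, 3]

[3, 3, 3, 4, 4, 4, 4, 4, 3, 3]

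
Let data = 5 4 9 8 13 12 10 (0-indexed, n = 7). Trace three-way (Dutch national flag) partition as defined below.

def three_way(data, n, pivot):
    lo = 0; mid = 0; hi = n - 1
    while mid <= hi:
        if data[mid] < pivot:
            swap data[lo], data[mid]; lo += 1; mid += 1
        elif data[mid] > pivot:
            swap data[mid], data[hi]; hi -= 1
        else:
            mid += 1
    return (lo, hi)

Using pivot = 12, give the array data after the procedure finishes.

lo=0 mid=0 hi=6
5<12: swap(0,0), lo=1 mid=1 ⇒ 5 4 9 8 13 12 10
4<12: swap(1,1), lo=2 mid=2 ⇒ 5 4 9 8 13 12 10
9<12: swap(2,2), lo=3 mid=3 ⇒ 5 4 9 8 13 12 10
8<12: swap(3,3), lo=4 mid=4 ⇒ 5 4 9 8 13 12 10
13>12: swap(4,6), hi=5 ⇒ 5 4 9 8 10 12 13
10<12: swap(4,4), lo=5 mid=5 ⇒ 5 4 9 8 10 12 13
12=12: mid=6
done. lo=5 hi=5; data=5 4 9 8 10 12 13

5 4 9 8 10 12 13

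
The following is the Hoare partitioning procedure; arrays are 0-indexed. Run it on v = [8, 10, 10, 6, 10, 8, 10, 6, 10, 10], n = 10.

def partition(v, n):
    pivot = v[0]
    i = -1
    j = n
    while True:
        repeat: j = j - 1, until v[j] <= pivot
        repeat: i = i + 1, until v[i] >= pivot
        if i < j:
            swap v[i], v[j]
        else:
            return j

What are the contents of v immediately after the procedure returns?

[6, 8, 6, 10, 10, 10, 10, 8, 10, 10]

pivot = v[0] = 8; i = -1, j = 10
j→7 (v[7]=6≤8), i→0 (v[0]=8≥8); i<j, swap → [6, 10, 10, 6, 10, 8, 10, 8, 10, 10]
j→5 (v[5]=8≤8), i→1 (v[1]=10≥8); i<j, swap → [6, 8, 10, 6, 10, 10, 10, 8, 10, 10]
j→3 (v[3]=6≤8), i→2 (v[2]=10≥8); i<j, swap → [6, 8, 6, 10, 10, 10, 10, 8, 10, 10]
j→2, i→3; i≥j, return j=2. v = [6, 8, 6, 10, 10, 10, 10, 8, 10, 10]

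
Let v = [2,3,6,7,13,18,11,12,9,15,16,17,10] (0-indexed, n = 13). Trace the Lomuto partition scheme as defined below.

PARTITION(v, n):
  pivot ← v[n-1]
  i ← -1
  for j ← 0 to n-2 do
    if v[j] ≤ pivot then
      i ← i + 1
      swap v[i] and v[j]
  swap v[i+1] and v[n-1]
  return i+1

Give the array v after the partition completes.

pivot=10, i=-1
j=0: 2≤10, i=0, swap(0,0) ⇒ [2,3,6,7,13,18,11,12,9,15,16,17,10]
j=1: 3≤10, i=1, swap(1,1) ⇒ [2,3,6,7,13,18,11,12,9,15,16,17,10]
j=2: 6≤10, i=2, swap(2,2) ⇒ [2,3,6,7,13,18,11,12,9,15,16,17,10]
j=3: 7≤10, i=3, swap(3,3) ⇒ [2,3,6,7,13,18,11,12,9,15,16,17,10]
j=4: 13>10, skip
j=5: 18>10, skip
j=6: 11>10, skip
j=7: 12>10, skip
j=8: 9≤10, i=4, swap(4,8) ⇒ [2,3,6,7,9,18,11,12,13,15,16,17,10]
j=9: 15>10, skip
j=10: 16>10, skip
j=11: 17>10, skip
swap(5,12) ⇒ [2,3,6,7,9,10,11,12,13,15,16,17,18]; return 5

[2,3,6,7,9,10,11,12,13,15,16,17,18]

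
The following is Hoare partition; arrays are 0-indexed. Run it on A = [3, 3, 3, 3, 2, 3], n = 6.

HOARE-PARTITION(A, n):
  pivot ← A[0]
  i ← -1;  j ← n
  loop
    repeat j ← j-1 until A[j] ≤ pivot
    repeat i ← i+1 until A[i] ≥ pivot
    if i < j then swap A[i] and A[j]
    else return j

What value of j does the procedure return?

pivot = A[0] = 3; i = -1, j = 6
j→5 (A[5]=3≤3), i→0 (A[0]=3≥3); i<j, swap → [3, 3, 3, 3, 2, 3]
j→4 (A[4]=2≤3), i→1 (A[1]=3≥3); i<j, swap → [3, 2, 3, 3, 3, 3]
j→3 (A[3]=3≤3), i→2 (A[2]=3≥3); i<j, swap → [3, 2, 3, 3, 3, 3]
j→2, i→3; i≥j, return j=2. A = [3, 2, 3, 3, 3, 3]

2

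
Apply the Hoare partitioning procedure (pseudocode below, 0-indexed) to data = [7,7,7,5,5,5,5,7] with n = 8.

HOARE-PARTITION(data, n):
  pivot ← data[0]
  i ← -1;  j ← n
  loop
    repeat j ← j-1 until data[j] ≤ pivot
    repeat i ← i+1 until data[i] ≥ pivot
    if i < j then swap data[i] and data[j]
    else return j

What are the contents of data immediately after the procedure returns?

[7,5,5,5,5,7,7,7]

pivot = data[0] = 7; i = -1, j = 8
j→7 (data[7]=7≤7), i→0 (data[0]=7≥7); i<j, swap → [7,7,7,5,5,5,5,7]
j→6 (data[6]=5≤7), i→1 (data[1]=7≥7); i<j, swap → [7,5,7,5,5,5,7,7]
j→5 (data[5]=5≤7), i→2 (data[2]=7≥7); i<j, swap → [7,5,5,5,5,7,7,7]
j→4, i→5; i≥j, return j=4. data = [7,5,5,5,5,7,7,7]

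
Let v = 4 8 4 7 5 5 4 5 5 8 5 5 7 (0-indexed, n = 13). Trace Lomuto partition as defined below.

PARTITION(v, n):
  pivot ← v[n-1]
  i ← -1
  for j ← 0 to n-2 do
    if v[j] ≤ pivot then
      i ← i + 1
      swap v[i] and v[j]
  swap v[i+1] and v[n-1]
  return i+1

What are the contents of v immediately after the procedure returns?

pivot = v[12] = 7; i = -1
j=0: v[0]=4 ≤ 7 → i=0, swap v[0],v[0] (no change) → 4 8 4 7 5 5 4 5 5 8 5 5 7
j=1: v[1]=8 > 7 → no swap
j=2: v[2]=4 ≤ 7 → i=1, swap v[1],v[2] → 4 4 8 7 5 5 4 5 5 8 5 5 7
j=3: v[3]=7 ≤ 7 → i=2, swap v[2],v[3] → 4 4 7 8 5 5 4 5 5 8 5 5 7
j=4: v[4]=5 ≤ 7 → i=3, swap v[3],v[4] → 4 4 7 5 8 5 4 5 5 8 5 5 7
j=5: v[5]=5 ≤ 7 → i=4, swap v[4],v[5] → 4 4 7 5 5 8 4 5 5 8 5 5 7
j=6: v[6]=4 ≤ 7 → i=5, swap v[5],v[6] → 4 4 7 5 5 4 8 5 5 8 5 5 7
j=7: v[7]=5 ≤ 7 → i=6, swap v[6],v[7] → 4 4 7 5 5 4 5 8 5 8 5 5 7
j=8: v[8]=5 ≤ 7 → i=7, swap v[7],v[8] → 4 4 7 5 5 4 5 5 8 8 5 5 7
j=9: v[9]=8 > 7 → no swap
j=10: v[10]=5 ≤ 7 → i=8, swap v[8],v[10] → 4 4 7 5 5 4 5 5 5 8 8 5 7
j=11: v[11]=5 ≤ 7 → i=9, swap v[9],v[11] → 4 4 7 5 5 4 5 5 5 5 8 8 7
final swap v[10],v[12] → 4 4 7 5 5 4 5 5 5 5 7 8 8; return 10

4 4 7 5 5 4 5 5 5 5 7 8 8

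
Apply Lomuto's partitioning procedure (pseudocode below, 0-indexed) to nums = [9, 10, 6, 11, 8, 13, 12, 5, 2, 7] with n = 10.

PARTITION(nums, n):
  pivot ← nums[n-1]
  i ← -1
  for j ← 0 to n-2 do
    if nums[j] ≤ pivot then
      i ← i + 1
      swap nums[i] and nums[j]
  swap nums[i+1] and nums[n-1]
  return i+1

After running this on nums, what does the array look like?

[6, 5, 2, 7, 8, 13, 12, 10, 9, 11]

pivot = nums[9] = 7; i = -1
j=0: nums[0]=9 > 7 → no swap
j=1: nums[1]=10 > 7 → no swap
j=2: nums[2]=6 ≤ 7 → i=0, swap nums[0],nums[2] → [6, 10, 9, 11, 8, 13, 12, 5, 2, 7]
j=3: nums[3]=11 > 7 → no swap
j=4: nums[4]=8 > 7 → no swap
j=5: nums[5]=13 > 7 → no swap
j=6: nums[6]=12 > 7 → no swap
j=7: nums[7]=5 ≤ 7 → i=1, swap nums[1],nums[7] → [6, 5, 9, 11, 8, 13, 12, 10, 2, 7]
j=8: nums[8]=2 ≤ 7 → i=2, swap nums[2],nums[8] → [6, 5, 2, 11, 8, 13, 12, 10, 9, 7]
final swap nums[3],nums[9] → [6, 5, 2, 7, 8, 13, 12, 10, 9, 11]; return 3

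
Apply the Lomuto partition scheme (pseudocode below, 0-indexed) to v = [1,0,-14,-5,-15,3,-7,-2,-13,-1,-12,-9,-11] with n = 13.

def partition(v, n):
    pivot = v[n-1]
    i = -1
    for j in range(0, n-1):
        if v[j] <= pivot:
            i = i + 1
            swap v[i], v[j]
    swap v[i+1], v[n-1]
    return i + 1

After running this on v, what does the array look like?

[-14,-15,-13,-12,-11,3,-7,-2,1,-1,-5,-9,0]

pivot = v[12] = -11; i = -1
j=0: v[0]=1 > -11 → no swap
j=1: v[1]=0 > -11 → no swap
j=2: v[2]=-14 ≤ -11 → i=0, swap v[0],v[2] → [-14,0,1,-5,-15,3,-7,-2,-13,-1,-12,-9,-11]
j=3: v[3]=-5 > -11 → no swap
j=4: v[4]=-15 ≤ -11 → i=1, swap v[1],v[4] → [-14,-15,1,-5,0,3,-7,-2,-13,-1,-12,-9,-11]
j=5: v[5]=3 > -11 → no swap
j=6: v[6]=-7 > -11 → no swap
j=7: v[7]=-2 > -11 → no swap
j=8: v[8]=-13 ≤ -11 → i=2, swap v[2],v[8] → [-14,-15,-13,-5,0,3,-7,-2,1,-1,-12,-9,-11]
j=9: v[9]=-1 > -11 → no swap
j=10: v[10]=-12 ≤ -11 → i=3, swap v[3],v[10] → [-14,-15,-13,-12,0,3,-7,-2,1,-1,-5,-9,-11]
j=11: v[11]=-9 > -11 → no swap
final swap v[4],v[12] → [-14,-15,-13,-12,-11,3,-7,-2,1,-1,-5,-9,0]; return 4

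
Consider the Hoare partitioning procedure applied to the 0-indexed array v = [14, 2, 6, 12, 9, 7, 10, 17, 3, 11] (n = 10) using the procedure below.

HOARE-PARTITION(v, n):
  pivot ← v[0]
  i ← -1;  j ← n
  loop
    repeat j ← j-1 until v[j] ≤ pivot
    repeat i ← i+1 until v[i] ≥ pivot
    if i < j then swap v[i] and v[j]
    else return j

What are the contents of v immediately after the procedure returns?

[11, 2, 6, 12, 9, 7, 10, 3, 17, 14]

pivot=14
j stops at 9 (11), i stops at 0 (14); swap ⇒ [11, 2, 6, 12, 9, 7, 10, 17, 3, 14]
j stops at 8 (3), i stops at 7 (17); swap ⇒ [11, 2, 6, 12, 9, 7, 10, 3, 17, 14]
j stops at 7, i stops at 8; i≥j ⇒ return 7. v=[11, 2, 6, 12, 9, 7, 10, 3, 17, 14]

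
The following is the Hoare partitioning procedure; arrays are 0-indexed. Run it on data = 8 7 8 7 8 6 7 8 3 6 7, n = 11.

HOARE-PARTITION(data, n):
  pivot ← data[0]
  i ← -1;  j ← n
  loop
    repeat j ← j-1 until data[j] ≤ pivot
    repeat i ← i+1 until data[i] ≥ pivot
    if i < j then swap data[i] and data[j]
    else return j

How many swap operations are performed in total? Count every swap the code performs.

pivot=8
j stops at 10 (7), i stops at 0 (8); swap ⇒ 7 7 8 7 8 6 7 8 3 6 8
j stops at 9 (6), i stops at 2 (8); swap ⇒ 7 7 6 7 8 6 7 8 3 8 8
j stops at 8 (3), i stops at 4 (8); swap ⇒ 7 7 6 7 3 6 7 8 8 8 8
j stops at 7, i stops at 7; i≥j ⇒ return 7. data=7 7 6 7 3 6 7 8 8 8 8

3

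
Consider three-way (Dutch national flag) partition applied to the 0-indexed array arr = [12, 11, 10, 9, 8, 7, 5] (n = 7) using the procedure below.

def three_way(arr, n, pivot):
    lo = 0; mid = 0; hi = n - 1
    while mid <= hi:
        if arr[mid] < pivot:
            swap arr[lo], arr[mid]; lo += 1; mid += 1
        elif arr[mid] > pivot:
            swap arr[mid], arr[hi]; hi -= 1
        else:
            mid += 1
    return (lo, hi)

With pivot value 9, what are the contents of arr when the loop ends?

[5, 7, 8, 9, 10, 11, 12]

lo=0 mid=0 hi=6
12>9: swap(0,6), hi=5 ⇒ [5, 11, 10, 9, 8, 7, 12]
5<9: swap(0,0), lo=1 mid=1 ⇒ [5, 11, 10, 9, 8, 7, 12]
11>9: swap(1,5), hi=4 ⇒ [5, 7, 10, 9, 8, 11, 12]
7<9: swap(1,1), lo=2 mid=2 ⇒ [5, 7, 10, 9, 8, 11, 12]
10>9: swap(2,4), hi=3 ⇒ [5, 7, 8, 9, 10, 11, 12]
8<9: swap(2,2), lo=3 mid=3 ⇒ [5, 7, 8, 9, 10, 11, 12]
9=9: mid=4
done. lo=3 hi=3; arr=[5, 7, 8, 9, 10, 11, 12]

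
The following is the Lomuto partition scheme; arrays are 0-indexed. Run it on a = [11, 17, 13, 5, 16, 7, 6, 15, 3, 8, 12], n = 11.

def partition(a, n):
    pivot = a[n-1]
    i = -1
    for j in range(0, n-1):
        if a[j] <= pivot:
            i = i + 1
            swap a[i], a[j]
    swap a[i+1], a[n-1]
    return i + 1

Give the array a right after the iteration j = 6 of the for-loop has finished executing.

[11, 5, 7, 6, 16, 13, 17, 15, 3, 8, 12]

pivot=12, i=-1
j=0: 11≤12, i=0, swap(0,0) ⇒ [11, 17, 13, 5, 16, 7, 6, 15, 3, 8, 12]
j=1: 17>12, skip
j=2: 13>12, skip
j=3: 5≤12, i=1, swap(1,3) ⇒ [11, 5, 13, 17, 16, 7, 6, 15, 3, 8, 12]
j=4: 16>12, skip
j=5: 7≤12, i=2, swap(2,5) ⇒ [11, 5, 7, 17, 16, 13, 6, 15, 3, 8, 12]
j=6: 6≤12, i=3, swap(3,6) ⇒ [11, 5, 7, 6, 16, 13, 17, 15, 3, 8, 12]
(after j=6) a = [11, 5, 7, 6, 16, 13, 17, 15, 3, 8, 12]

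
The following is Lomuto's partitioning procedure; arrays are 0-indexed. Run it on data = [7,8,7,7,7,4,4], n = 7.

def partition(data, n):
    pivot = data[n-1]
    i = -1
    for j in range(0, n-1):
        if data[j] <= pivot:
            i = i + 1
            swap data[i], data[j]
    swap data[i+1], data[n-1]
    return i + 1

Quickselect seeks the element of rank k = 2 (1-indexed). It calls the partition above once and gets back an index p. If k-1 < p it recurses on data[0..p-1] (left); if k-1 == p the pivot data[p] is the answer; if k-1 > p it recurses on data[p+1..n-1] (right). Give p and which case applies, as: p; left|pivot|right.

1; pivot

pivot=4, i=-1
j=0: 7>4, skip
j=1: 8>4, skip
j=2: 7>4, skip
j=3: 7>4, skip
j=4: 7>4, skip
j=5: 4≤4, i=0, swap(0,5) ⇒ [4,8,7,7,7,7,4]
swap(1,6) ⇒ [4,4,7,7,7,7,8]; return 1
p = 1; k-1 = 1 == 1 ⇒ pivot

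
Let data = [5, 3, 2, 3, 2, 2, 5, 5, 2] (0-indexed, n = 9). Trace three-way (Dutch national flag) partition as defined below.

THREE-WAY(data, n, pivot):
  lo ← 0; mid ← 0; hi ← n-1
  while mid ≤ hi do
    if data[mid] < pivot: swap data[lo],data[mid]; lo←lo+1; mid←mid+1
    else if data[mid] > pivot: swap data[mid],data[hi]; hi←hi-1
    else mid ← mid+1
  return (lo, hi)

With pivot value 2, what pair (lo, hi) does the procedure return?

(0, 3)

lo=0 mid=0 hi=8
5>2: swap(0,8), hi=7 ⇒ [2, 3, 2, 3, 2, 2, 5, 5, 5]
2=2: mid=1
3>2: swap(1,7), hi=6 ⇒ [2, 5, 2, 3, 2, 2, 5, 3, 5]
5>2: swap(1,6), hi=5 ⇒ [2, 5, 2, 3, 2, 2, 5, 3, 5]
5>2: swap(1,5), hi=4 ⇒ [2, 2, 2, 3, 2, 5, 5, 3, 5]
2=2: mid=2
2=2: mid=3
3>2: swap(3,4), hi=3 ⇒ [2, 2, 2, 2, 3, 5, 5, 3, 5]
2=2: mid=4
done. lo=0 hi=3; data=[2, 2, 2, 2, 3, 5, 5, 3, 5]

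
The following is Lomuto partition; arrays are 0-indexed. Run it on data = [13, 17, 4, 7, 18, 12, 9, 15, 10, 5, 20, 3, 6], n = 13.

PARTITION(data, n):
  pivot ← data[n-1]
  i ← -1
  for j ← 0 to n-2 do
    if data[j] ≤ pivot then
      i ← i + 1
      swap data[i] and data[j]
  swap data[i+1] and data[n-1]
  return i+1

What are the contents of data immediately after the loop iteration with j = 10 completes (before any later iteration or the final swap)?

[4, 5, 13, 7, 18, 12, 9, 15, 10, 17, 20, 3, 6]

pivot = data[12] = 6; i = -1
j=0: data[0]=13 > 6 → no swap
j=1: data[1]=17 > 6 → no swap
j=2: data[2]=4 ≤ 6 → i=0, swap data[0],data[2] → [4, 17, 13, 7, 18, 12, 9, 15, 10, 5, 20, 3, 6]
j=3: data[3]=7 > 6 → no swap
j=4: data[4]=18 > 6 → no swap
j=5: data[5]=12 > 6 → no swap
j=6: data[6]=9 > 6 → no swap
j=7: data[7]=15 > 6 → no swap
j=8: data[8]=10 > 6 → no swap
j=9: data[9]=5 ≤ 6 → i=1, swap data[1],data[9] → [4, 5, 13, 7, 18, 12, 9, 15, 10, 17, 20, 3, 6]
j=10: data[10]=20 > 6 → no swap
(after j=10) data = [4, 5, 13, 7, 18, 12, 9, 15, 10, 17, 20, 3, 6]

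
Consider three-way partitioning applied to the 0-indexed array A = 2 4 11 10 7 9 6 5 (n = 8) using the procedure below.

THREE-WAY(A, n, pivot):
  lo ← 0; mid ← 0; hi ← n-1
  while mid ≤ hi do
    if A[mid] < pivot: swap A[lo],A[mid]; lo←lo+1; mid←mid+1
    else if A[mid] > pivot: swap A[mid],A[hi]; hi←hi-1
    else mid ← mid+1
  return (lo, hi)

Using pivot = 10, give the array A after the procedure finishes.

pivot = 10; lo=0, mid=0, hi=7
A[mid]=2<10: swap A[0],A[0]; lo=1,mid=1 → 2 4 11 10 7 9 6 5
A[mid]=4<10: swap A[1],A[1]; lo=2,mid=2 → 2 4 11 10 7 9 6 5
A[mid]=11>10: swap A[2],A[7]; hi=6 → 2 4 5 10 7 9 6 11
A[mid]=5<10: swap A[2],A[2]; lo=3,mid=3 → 2 4 5 10 7 9 6 11
A[mid]=10=10: mid=4
A[mid]=7<10: swap A[3],A[4]; lo=4,mid=5 → 2 4 5 7 10 9 6 11
A[mid]=9<10: swap A[4],A[5]; lo=5,mid=6 → 2 4 5 7 9 10 6 11
A[mid]=6<10: swap A[5],A[6]; lo=6,mid=7 → 2 4 5 7 9 6 10 11
end: lo=6, hi=6; A = 2 4 5 7 9 6 10 11

2 4 5 7 9 6 10 11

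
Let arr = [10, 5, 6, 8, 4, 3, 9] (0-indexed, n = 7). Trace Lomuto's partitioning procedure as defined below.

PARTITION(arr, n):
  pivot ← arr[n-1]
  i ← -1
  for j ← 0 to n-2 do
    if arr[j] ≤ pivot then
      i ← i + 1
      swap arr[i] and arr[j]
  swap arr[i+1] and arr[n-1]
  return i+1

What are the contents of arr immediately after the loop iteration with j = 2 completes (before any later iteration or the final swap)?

[5, 6, 10, 8, 4, 3, 9]

pivot=9, i=-1
j=0: 10>9, skip
j=1: 5≤9, i=0, swap(0,1) ⇒ [5, 10, 6, 8, 4, 3, 9]
j=2: 6≤9, i=1, swap(1,2) ⇒ [5, 6, 10, 8, 4, 3, 9]
(after j=2) arr = [5, 6, 10, 8, 4, 3, 9]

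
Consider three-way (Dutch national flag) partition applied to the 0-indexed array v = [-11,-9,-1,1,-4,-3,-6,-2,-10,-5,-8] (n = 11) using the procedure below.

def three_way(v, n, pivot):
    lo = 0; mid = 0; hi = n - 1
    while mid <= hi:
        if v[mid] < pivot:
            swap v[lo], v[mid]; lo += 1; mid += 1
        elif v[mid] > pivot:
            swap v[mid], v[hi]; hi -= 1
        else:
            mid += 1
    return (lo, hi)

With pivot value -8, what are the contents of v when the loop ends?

[-11,-9,-10,-8,-3,-6,-2,-4,-5,1,-1]

pivot = -8; lo=0, mid=0, hi=10
v[mid]=-11<-8: swap v[0],v[0]; lo=1,mid=1 → [-11,-9,-1,1,-4,-3,-6,-2,-10,-5,-8]
v[mid]=-9<-8: swap v[1],v[1]; lo=2,mid=2 → [-11,-9,-1,1,-4,-3,-6,-2,-10,-5,-8]
v[mid]=-1>-8: swap v[2],v[10]; hi=9 → [-11,-9,-8,1,-4,-3,-6,-2,-10,-5,-1]
v[mid]=-8=-8: mid=3
v[mid]=1>-8: swap v[3],v[9]; hi=8 → [-11,-9,-8,-5,-4,-3,-6,-2,-10,1,-1]
v[mid]=-5>-8: swap v[3],v[8]; hi=7 → [-11,-9,-8,-10,-4,-3,-6,-2,-5,1,-1]
v[mid]=-10<-8: swap v[2],v[3]; lo=3,mid=4 → [-11,-9,-10,-8,-4,-3,-6,-2,-5,1,-1]
v[mid]=-4>-8: swap v[4],v[7]; hi=6 → [-11,-9,-10,-8,-2,-3,-6,-4,-5,1,-1]
v[mid]=-2>-8: swap v[4],v[6]; hi=5 → [-11,-9,-10,-8,-6,-3,-2,-4,-5,1,-1]
v[mid]=-6>-8: swap v[4],v[5]; hi=4 → [-11,-9,-10,-8,-3,-6,-2,-4,-5,1,-1]
v[mid]=-3>-8: swap v[4],v[4]; hi=3 → [-11,-9,-10,-8,-3,-6,-2,-4,-5,1,-1]
end: lo=3, hi=3; v = [-11,-9,-10,-8,-3,-6,-2,-4,-5,1,-1]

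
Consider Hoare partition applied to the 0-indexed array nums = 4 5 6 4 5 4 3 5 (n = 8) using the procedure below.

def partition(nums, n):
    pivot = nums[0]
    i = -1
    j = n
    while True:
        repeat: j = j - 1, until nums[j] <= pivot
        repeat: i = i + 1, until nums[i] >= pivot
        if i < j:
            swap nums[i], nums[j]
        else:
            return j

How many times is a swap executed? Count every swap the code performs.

3

pivot = nums[0] = 4; i = -1, j = 8
j→6 (nums[6]=3≤4), i→0 (nums[0]=4≥4); i<j, swap → 3 5 6 4 5 4 4 5
j→5 (nums[5]=4≤4), i→1 (nums[1]=5≥4); i<j, swap → 3 4 6 4 5 5 4 5
j→3 (nums[3]=4≤4), i→2 (nums[2]=6≥4); i<j, swap → 3 4 4 6 5 5 4 5
j→2, i→3; i≥j, return j=2. nums = 3 4 4 6 5 5 4 5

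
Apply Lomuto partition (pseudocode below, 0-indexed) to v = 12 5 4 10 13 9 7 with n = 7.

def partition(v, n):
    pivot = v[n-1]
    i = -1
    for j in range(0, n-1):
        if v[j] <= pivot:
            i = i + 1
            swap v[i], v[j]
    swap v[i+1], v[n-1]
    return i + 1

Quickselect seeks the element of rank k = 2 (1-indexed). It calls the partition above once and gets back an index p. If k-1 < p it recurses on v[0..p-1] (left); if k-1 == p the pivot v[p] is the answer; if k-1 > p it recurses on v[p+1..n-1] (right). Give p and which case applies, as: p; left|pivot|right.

pivot = v[6] = 7; i = -1
j=0: v[0]=12 > 7 → no swap
j=1: v[1]=5 ≤ 7 → i=0, swap v[0],v[1] → 5 12 4 10 13 9 7
j=2: v[2]=4 ≤ 7 → i=1, swap v[1],v[2] → 5 4 12 10 13 9 7
j=3: v[3]=10 > 7 → no swap
j=4: v[4]=13 > 7 → no swap
j=5: v[5]=9 > 7 → no swap
final swap v[2],v[6] → 5 4 7 10 13 9 12; return 2
p = 2; k-1 = 1 < 2 ⇒ left

2; left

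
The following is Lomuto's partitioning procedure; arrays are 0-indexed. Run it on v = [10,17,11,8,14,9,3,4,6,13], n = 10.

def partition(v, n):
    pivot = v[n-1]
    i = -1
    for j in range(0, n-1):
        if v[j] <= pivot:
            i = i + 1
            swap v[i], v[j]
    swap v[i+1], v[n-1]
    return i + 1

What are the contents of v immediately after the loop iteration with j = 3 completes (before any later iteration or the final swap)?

pivot = v[9] = 13; i = -1
j=0: v[0]=10 ≤ 13 → i=0, swap v[0],v[0] (no change) → [10,17,11,8,14,9,3,4,6,13]
j=1: v[1]=17 > 13 → no swap
j=2: v[2]=11 ≤ 13 → i=1, swap v[1],v[2] → [10,11,17,8,14,9,3,4,6,13]
j=3: v[3]=8 ≤ 13 → i=2, swap v[2],v[3] → [10,11,8,17,14,9,3,4,6,13]
(after j=3) v = [10,11,8,17,14,9,3,4,6,13]

[10,11,8,17,14,9,3,4,6,13]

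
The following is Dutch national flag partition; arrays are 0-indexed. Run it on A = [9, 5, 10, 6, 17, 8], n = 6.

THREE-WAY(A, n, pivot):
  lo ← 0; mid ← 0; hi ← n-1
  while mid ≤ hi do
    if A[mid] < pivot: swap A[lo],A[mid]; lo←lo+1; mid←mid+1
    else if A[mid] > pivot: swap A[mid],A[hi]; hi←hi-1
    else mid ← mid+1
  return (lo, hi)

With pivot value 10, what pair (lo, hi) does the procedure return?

pivot = 10; lo=0, mid=0, hi=5
A[mid]=9<10: swap A[0],A[0]; lo=1,mid=1 → [9, 5, 10, 6, 17, 8]
A[mid]=5<10: swap A[1],A[1]; lo=2,mid=2 → [9, 5, 10, 6, 17, 8]
A[mid]=10=10: mid=3
A[mid]=6<10: swap A[2],A[3]; lo=3,mid=4 → [9, 5, 6, 10, 17, 8]
A[mid]=17>10: swap A[4],A[5]; hi=4 → [9, 5, 6, 10, 8, 17]
A[mid]=8<10: swap A[3],A[4]; lo=4,mid=5 → [9, 5, 6, 8, 10, 17]
end: lo=4, hi=4; A = [9, 5, 6, 8, 10, 17]

(4, 4)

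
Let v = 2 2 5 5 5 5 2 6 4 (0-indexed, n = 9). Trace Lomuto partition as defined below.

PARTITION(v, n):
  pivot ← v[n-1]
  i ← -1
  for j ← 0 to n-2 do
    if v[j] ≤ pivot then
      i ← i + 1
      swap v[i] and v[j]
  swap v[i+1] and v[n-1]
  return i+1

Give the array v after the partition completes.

pivot = v[8] = 4; i = -1
j=0: v[0]=2 ≤ 4 → i=0, swap v[0],v[0] (no change) → 2 2 5 5 5 5 2 6 4
j=1: v[1]=2 ≤ 4 → i=1, swap v[1],v[1] (no change) → 2 2 5 5 5 5 2 6 4
j=2: v[2]=5 > 4 → no swap
j=3: v[3]=5 > 4 → no swap
j=4: v[4]=5 > 4 → no swap
j=5: v[5]=5 > 4 → no swap
j=6: v[6]=2 ≤ 4 → i=2, swap v[2],v[6] → 2 2 2 5 5 5 5 6 4
j=7: v[7]=6 > 4 → no swap
final swap v[3],v[8] → 2 2 2 4 5 5 5 6 5; return 3

2 2 2 4 5 5 5 6 5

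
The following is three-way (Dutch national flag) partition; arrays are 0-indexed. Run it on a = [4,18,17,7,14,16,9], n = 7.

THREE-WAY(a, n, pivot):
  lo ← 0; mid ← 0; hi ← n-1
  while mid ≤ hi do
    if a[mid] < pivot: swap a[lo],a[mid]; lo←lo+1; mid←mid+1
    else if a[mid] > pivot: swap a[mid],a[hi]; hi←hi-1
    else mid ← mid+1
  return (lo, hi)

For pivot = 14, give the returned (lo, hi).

lo=0 mid=0 hi=6
4<14: swap(0,0), lo=1 mid=1 ⇒ [4,18,17,7,14,16,9]
18>14: swap(1,6), hi=5 ⇒ [4,9,17,7,14,16,18]
9<14: swap(1,1), lo=2 mid=2 ⇒ [4,9,17,7,14,16,18]
17>14: swap(2,5), hi=4 ⇒ [4,9,16,7,14,17,18]
16>14: swap(2,4), hi=3 ⇒ [4,9,14,7,16,17,18]
14=14: mid=3
7<14: swap(2,3), lo=3 mid=4 ⇒ [4,9,7,14,16,17,18]
done. lo=3 hi=3; a=[4,9,7,14,16,17,18]

(3, 3)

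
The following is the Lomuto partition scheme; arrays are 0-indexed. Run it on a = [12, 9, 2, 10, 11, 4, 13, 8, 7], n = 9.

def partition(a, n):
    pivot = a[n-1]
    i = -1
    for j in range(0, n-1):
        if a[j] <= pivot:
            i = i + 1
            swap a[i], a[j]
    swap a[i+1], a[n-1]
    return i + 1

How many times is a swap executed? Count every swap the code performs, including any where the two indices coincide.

3

pivot=7, i=-1
j=0: 12>7, skip
j=1: 9>7, skip
j=2: 2≤7, i=0, swap(0,2) ⇒ [2, 9, 12, 10, 11, 4, 13, 8, 7]
j=3: 10>7, skip
j=4: 11>7, skip
j=5: 4≤7, i=1, swap(1,5) ⇒ [2, 4, 12, 10, 11, 9, 13, 8, 7]
j=6: 13>7, skip
j=7: 8>7, skip
swap(2,8) ⇒ [2, 4, 7, 10, 11, 9, 13, 8, 12]; return 2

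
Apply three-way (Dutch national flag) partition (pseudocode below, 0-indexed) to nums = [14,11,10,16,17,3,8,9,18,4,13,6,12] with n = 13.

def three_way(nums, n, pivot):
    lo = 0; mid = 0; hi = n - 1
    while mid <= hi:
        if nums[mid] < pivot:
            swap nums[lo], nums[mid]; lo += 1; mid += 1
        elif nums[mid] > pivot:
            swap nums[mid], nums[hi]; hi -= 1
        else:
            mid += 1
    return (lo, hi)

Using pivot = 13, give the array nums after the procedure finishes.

[12,11,10,6,3,8,9,4,13,18,17,16,14]

lo=0 mid=0 hi=12
14>13: swap(0,12), hi=11 ⇒ [12,11,10,16,17,3,8,9,18,4,13,6,14]
12<13: swap(0,0), lo=1 mid=1 ⇒ [12,11,10,16,17,3,8,9,18,4,13,6,14]
11<13: swap(1,1), lo=2 mid=2 ⇒ [12,11,10,16,17,3,8,9,18,4,13,6,14]
10<13: swap(2,2), lo=3 mid=3 ⇒ [12,11,10,16,17,3,8,9,18,4,13,6,14]
16>13: swap(3,11), hi=10 ⇒ [12,11,10,6,17,3,8,9,18,4,13,16,14]
6<13: swap(3,3), lo=4 mid=4 ⇒ [12,11,10,6,17,3,8,9,18,4,13,16,14]
17>13: swap(4,10), hi=9 ⇒ [12,11,10,6,13,3,8,9,18,4,17,16,14]
13=13: mid=5
3<13: swap(4,5), lo=5 mid=6 ⇒ [12,11,10,6,3,13,8,9,18,4,17,16,14]
8<13: swap(5,6), lo=6 mid=7 ⇒ [12,11,10,6,3,8,13,9,18,4,17,16,14]
9<13: swap(6,7), lo=7 mid=8 ⇒ [12,11,10,6,3,8,9,13,18,4,17,16,14]
18>13: swap(8,9), hi=8 ⇒ [12,11,10,6,3,8,9,13,4,18,17,16,14]
4<13: swap(7,8), lo=8 mid=9 ⇒ [12,11,10,6,3,8,9,4,13,18,17,16,14]
done. lo=8 hi=8; nums=[12,11,10,6,3,8,9,4,13,18,17,16,14]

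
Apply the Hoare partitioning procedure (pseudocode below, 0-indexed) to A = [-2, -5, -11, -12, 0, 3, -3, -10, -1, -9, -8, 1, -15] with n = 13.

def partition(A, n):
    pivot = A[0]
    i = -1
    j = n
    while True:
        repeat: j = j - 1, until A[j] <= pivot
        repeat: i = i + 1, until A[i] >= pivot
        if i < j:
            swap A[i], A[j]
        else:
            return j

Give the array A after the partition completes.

[-15, -5, -11, -12, -8, -9, -3, -10, -1, 3, 0, 1, -2]

pivot = A[0] = -2; i = -1, j = 13
j→12 (A[12]=-15≤-2), i→0 (A[0]=-2≥-2); i<j, swap → [-15, -5, -11, -12, 0, 3, -3, -10, -1, -9, -8, 1, -2]
j→10 (A[10]=-8≤-2), i→4 (A[4]=0≥-2); i<j, swap → [-15, -5, -11, -12, -8, 3, -3, -10, -1, -9, 0, 1, -2]
j→9 (A[9]=-9≤-2), i→5 (A[5]=3≥-2); i<j, swap → [-15, -5, -11, -12, -8, -9, -3, -10, -1, 3, 0, 1, -2]
j→7, i→8; i≥j, return j=7. A = [-15, -5, -11, -12, -8, -9, -3, -10, -1, 3, 0, 1, -2]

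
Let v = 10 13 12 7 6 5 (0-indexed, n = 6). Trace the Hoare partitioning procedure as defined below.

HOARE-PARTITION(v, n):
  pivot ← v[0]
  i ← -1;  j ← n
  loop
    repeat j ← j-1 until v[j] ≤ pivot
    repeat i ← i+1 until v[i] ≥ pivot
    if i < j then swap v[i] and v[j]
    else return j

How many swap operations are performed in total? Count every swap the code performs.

3

pivot = v[0] = 10; i = -1, j = 6
j→5 (v[5]=5≤10), i→0 (v[0]=10≥10); i<j, swap → 5 13 12 7 6 10
j→4 (v[4]=6≤10), i→1 (v[1]=13≥10); i<j, swap → 5 6 12 7 13 10
j→3 (v[3]=7≤10), i→2 (v[2]=12≥10); i<j, swap → 5 6 7 12 13 10
j→2, i→3; i≥j, return j=2. v = 5 6 7 12 13 10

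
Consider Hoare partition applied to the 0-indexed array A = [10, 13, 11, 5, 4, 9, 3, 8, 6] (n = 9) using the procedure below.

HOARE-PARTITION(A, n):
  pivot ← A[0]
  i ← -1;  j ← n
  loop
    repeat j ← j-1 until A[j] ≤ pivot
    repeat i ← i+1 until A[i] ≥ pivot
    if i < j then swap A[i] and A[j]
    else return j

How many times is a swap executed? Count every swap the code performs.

3

pivot = A[0] = 10; i = -1, j = 9
j→8 (A[8]=6≤10), i→0 (A[0]=10≥10); i<j, swap → [6, 13, 11, 5, 4, 9, 3, 8, 10]
j→7 (A[7]=8≤10), i→1 (A[1]=13≥10); i<j, swap → [6, 8, 11, 5, 4, 9, 3, 13, 10]
j→6 (A[6]=3≤10), i→2 (A[2]=11≥10); i<j, swap → [6, 8, 3, 5, 4, 9, 11, 13, 10]
j→5, i→6; i≥j, return j=5. A = [6, 8, 3, 5, 4, 9, 11, 13, 10]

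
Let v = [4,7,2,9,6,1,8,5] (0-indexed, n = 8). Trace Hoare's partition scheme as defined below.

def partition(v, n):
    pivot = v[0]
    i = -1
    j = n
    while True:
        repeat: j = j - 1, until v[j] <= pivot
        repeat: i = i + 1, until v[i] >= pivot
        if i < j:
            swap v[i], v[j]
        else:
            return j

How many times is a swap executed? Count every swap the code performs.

pivot = v[0] = 4; i = -1, j = 8
j→5 (v[5]=1≤4), i→0 (v[0]=4≥4); i<j, swap → [1,7,2,9,6,4,8,5]
j→2 (v[2]=2≤4), i→1 (v[1]=7≥4); i<j, swap → [1,2,7,9,6,4,8,5]
j→1, i→2; i≥j, return j=1. v = [1,2,7,9,6,4,8,5]

2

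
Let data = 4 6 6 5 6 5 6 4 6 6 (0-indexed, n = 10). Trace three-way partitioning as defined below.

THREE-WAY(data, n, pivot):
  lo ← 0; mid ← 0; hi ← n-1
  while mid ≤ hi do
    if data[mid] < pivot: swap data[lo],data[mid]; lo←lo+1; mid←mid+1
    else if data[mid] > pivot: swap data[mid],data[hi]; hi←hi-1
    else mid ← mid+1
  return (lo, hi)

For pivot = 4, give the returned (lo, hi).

(0, 1)

lo=0 mid=0 hi=9
4=4: mid=1
6>4: swap(1,9), hi=8 ⇒ 4 6 6 5 6 5 6 4 6 6
6>4: swap(1,8), hi=7 ⇒ 4 6 6 5 6 5 6 4 6 6
6>4: swap(1,7), hi=6 ⇒ 4 4 6 5 6 5 6 6 6 6
4=4: mid=2
6>4: swap(2,6), hi=5 ⇒ 4 4 6 5 6 5 6 6 6 6
6>4: swap(2,5), hi=4 ⇒ 4 4 5 5 6 6 6 6 6 6
5>4: swap(2,4), hi=3 ⇒ 4 4 6 5 5 6 6 6 6 6
6>4: swap(2,3), hi=2 ⇒ 4 4 5 6 5 6 6 6 6 6
5>4: swap(2,2), hi=1 ⇒ 4 4 5 6 5 6 6 6 6 6
done. lo=0 hi=1; data=4 4 5 6 5 6 6 6 6 6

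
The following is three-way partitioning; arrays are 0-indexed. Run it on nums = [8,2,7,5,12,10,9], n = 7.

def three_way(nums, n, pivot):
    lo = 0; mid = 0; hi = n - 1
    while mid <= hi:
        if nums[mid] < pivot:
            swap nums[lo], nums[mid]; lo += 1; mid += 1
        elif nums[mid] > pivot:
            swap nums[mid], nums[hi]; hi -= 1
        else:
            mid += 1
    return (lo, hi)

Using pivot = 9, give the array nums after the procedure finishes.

[8,2,7,5,9,10,12]

lo=0 mid=0 hi=6
8<9: swap(0,0), lo=1 mid=1 ⇒ [8,2,7,5,12,10,9]
2<9: swap(1,1), lo=2 mid=2 ⇒ [8,2,7,5,12,10,9]
7<9: swap(2,2), lo=3 mid=3 ⇒ [8,2,7,5,12,10,9]
5<9: swap(3,3), lo=4 mid=4 ⇒ [8,2,7,5,12,10,9]
12>9: swap(4,6), hi=5 ⇒ [8,2,7,5,9,10,12]
9=9: mid=5
10>9: swap(5,5), hi=4 ⇒ [8,2,7,5,9,10,12]
done. lo=4 hi=4; nums=[8,2,7,5,9,10,12]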